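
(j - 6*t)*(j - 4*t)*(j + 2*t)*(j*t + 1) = j^4*t - 8*j^3*t^2 + j^3 + 4*j^2*t^3 - 8*j^2*t + 48*j*t^4 + 4*j*t^2 + 48*t^3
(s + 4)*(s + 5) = s^2 + 9*s + 20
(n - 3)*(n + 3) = n^2 - 9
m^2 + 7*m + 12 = (m + 3)*(m + 4)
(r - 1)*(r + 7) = r^2 + 6*r - 7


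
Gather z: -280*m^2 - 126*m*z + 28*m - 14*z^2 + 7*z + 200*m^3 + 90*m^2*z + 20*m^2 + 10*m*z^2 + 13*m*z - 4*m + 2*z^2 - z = 200*m^3 - 260*m^2 + 24*m + z^2*(10*m - 12) + z*(90*m^2 - 113*m + 6)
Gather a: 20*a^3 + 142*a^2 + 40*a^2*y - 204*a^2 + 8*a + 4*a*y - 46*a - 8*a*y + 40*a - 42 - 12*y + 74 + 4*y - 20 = 20*a^3 + a^2*(40*y - 62) + a*(2 - 4*y) - 8*y + 12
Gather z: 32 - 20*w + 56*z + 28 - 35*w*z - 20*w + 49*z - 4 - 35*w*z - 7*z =-40*w + z*(98 - 70*w) + 56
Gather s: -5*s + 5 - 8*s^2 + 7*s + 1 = -8*s^2 + 2*s + 6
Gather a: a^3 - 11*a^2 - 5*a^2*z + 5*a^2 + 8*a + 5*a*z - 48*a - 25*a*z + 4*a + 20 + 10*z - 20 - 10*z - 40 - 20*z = a^3 + a^2*(-5*z - 6) + a*(-20*z - 36) - 20*z - 40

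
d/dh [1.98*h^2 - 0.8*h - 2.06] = 3.96*h - 0.8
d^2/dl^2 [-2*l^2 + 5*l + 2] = -4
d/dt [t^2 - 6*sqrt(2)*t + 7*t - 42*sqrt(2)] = 2*t - 6*sqrt(2) + 7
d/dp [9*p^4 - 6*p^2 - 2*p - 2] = 36*p^3 - 12*p - 2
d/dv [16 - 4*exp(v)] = -4*exp(v)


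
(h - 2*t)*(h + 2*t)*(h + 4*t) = h^3 + 4*h^2*t - 4*h*t^2 - 16*t^3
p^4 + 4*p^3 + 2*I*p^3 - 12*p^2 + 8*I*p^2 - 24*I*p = p*(p - 2)*(p + 6)*(p + 2*I)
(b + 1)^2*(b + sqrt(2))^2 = b^4 + 2*b^3 + 2*sqrt(2)*b^3 + 3*b^2 + 4*sqrt(2)*b^2 + 2*sqrt(2)*b + 4*b + 2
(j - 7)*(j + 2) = j^2 - 5*j - 14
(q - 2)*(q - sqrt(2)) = q^2 - 2*q - sqrt(2)*q + 2*sqrt(2)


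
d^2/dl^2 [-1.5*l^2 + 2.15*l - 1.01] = -3.00000000000000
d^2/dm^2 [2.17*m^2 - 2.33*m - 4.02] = 4.34000000000000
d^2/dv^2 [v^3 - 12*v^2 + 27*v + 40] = 6*v - 24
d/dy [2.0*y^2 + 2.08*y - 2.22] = 4.0*y + 2.08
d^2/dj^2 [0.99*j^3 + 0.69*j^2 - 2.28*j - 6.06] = 5.94*j + 1.38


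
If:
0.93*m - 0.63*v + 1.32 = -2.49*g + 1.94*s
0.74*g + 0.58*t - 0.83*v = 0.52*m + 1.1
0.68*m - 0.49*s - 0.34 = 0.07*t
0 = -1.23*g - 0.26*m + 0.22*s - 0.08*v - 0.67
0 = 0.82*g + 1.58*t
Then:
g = -0.42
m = 1.94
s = 1.96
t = 0.22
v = -2.76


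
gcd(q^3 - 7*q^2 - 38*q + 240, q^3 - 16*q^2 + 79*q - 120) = q^2 - 13*q + 40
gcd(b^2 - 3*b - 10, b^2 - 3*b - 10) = b^2 - 3*b - 10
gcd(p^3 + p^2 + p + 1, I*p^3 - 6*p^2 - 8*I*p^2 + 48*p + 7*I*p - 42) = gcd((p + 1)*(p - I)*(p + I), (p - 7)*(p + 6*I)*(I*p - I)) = 1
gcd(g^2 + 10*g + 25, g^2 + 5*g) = g + 5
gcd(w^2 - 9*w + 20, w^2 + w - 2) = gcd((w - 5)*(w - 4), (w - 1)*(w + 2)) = 1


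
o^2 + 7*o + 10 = (o + 2)*(o + 5)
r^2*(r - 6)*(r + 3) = r^4 - 3*r^3 - 18*r^2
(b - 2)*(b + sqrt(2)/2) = b^2 - 2*b + sqrt(2)*b/2 - sqrt(2)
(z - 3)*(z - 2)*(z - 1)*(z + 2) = z^4 - 4*z^3 - z^2 + 16*z - 12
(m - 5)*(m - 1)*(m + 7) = m^3 + m^2 - 37*m + 35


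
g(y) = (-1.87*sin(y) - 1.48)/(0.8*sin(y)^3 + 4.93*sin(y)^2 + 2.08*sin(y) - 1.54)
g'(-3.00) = -1.36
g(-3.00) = 0.70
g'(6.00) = 0.88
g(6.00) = 0.55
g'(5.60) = 0.71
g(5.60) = 0.27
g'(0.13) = 5.69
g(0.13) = 1.45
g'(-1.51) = 0.28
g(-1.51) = 0.77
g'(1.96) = -0.45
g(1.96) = -0.61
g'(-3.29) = -6.60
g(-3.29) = 1.57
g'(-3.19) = -3.28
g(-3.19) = 1.10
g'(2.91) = -15.50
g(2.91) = 2.41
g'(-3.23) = -4.22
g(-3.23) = 1.25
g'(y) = (-1.87*sin(y) - 1.48)*(-2.4*sin(y)^2*cos(y) - 9.86*sin(y)*cos(y) - 2.08*cos(y))/(0.8*sin(y)^3 + 4.93*sin(y)^2 + 2.08*sin(y) - 1.54)^2 - 1.87*cos(y)/(0.8*sin(y)^3 + 4.93*sin(y)^2 + 2.08*sin(y) - 1.54)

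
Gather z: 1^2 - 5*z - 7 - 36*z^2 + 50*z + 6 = -36*z^2 + 45*z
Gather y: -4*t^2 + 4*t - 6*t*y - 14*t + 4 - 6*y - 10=-4*t^2 - 10*t + y*(-6*t - 6) - 6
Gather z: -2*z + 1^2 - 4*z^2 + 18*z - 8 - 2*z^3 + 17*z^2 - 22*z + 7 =-2*z^3 + 13*z^2 - 6*z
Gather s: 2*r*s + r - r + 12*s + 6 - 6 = s*(2*r + 12)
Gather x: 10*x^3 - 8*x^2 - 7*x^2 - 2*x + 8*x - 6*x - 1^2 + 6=10*x^3 - 15*x^2 + 5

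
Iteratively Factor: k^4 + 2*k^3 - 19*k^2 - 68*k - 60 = (k + 2)*(k^3 - 19*k - 30) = (k - 5)*(k + 2)*(k^2 + 5*k + 6) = (k - 5)*(k + 2)*(k + 3)*(k + 2)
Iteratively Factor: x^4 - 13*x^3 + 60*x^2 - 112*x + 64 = (x - 4)*(x^3 - 9*x^2 + 24*x - 16) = (x - 4)^2*(x^2 - 5*x + 4) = (x - 4)^3*(x - 1)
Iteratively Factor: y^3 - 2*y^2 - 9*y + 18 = (y - 3)*(y^2 + y - 6) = (y - 3)*(y - 2)*(y + 3)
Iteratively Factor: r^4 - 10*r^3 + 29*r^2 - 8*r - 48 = (r - 4)*(r^3 - 6*r^2 + 5*r + 12) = (r - 4)^2*(r^2 - 2*r - 3) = (r - 4)^2*(r + 1)*(r - 3)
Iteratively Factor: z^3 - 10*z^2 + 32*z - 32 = (z - 4)*(z^2 - 6*z + 8) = (z - 4)^2*(z - 2)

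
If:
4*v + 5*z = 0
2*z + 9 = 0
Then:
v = 45/8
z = -9/2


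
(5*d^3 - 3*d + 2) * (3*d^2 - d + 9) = 15*d^5 - 5*d^4 + 36*d^3 + 9*d^2 - 29*d + 18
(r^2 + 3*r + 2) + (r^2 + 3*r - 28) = 2*r^2 + 6*r - 26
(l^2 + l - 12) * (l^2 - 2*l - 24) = l^4 - l^3 - 38*l^2 + 288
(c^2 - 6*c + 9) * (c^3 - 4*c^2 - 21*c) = c^5 - 10*c^4 + 12*c^3 + 90*c^2 - 189*c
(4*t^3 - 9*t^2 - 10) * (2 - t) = -4*t^4 + 17*t^3 - 18*t^2 + 10*t - 20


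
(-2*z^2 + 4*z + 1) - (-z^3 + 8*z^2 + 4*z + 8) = z^3 - 10*z^2 - 7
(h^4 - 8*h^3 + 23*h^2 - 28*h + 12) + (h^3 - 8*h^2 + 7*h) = h^4 - 7*h^3 + 15*h^2 - 21*h + 12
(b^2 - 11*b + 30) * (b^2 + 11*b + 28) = b^4 - 63*b^2 + 22*b + 840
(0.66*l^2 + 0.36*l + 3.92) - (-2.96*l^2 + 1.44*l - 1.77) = 3.62*l^2 - 1.08*l + 5.69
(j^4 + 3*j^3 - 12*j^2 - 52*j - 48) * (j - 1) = j^5 + 2*j^4 - 15*j^3 - 40*j^2 + 4*j + 48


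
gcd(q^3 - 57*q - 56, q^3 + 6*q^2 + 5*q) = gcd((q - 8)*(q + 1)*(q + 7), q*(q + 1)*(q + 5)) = q + 1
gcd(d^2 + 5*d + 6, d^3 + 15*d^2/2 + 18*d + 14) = d + 2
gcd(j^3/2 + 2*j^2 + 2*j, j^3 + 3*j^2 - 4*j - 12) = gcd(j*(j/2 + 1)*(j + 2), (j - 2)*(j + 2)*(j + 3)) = j + 2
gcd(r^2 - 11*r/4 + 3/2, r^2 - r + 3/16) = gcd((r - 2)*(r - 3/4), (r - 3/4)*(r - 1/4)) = r - 3/4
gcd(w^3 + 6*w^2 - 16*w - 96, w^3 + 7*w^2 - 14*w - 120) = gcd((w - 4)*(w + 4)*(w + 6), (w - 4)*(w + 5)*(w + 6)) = w^2 + 2*w - 24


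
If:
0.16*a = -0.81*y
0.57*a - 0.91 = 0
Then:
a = 1.60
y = -0.32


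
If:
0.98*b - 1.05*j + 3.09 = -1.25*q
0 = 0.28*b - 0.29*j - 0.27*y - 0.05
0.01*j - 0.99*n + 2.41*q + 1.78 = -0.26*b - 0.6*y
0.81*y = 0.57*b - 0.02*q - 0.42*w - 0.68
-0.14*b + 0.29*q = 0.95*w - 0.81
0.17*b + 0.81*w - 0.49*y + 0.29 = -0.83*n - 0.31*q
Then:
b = -1.62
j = 0.50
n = -1.98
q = -0.78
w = 0.85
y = -2.41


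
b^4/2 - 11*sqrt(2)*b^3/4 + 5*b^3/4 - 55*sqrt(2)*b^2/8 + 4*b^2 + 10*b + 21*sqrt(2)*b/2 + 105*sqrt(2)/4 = (b/2 + sqrt(2)/2)*(b + 5/2)*(b - 7*sqrt(2)/2)*(b - 3*sqrt(2))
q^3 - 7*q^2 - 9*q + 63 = (q - 7)*(q - 3)*(q + 3)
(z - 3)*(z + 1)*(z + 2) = z^3 - 7*z - 6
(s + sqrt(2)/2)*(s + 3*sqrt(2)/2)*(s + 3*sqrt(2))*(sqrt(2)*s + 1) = sqrt(2)*s^4 + 11*s^3 + 37*sqrt(2)*s^2/2 + 45*s/2 + 9*sqrt(2)/2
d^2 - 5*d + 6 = (d - 3)*(d - 2)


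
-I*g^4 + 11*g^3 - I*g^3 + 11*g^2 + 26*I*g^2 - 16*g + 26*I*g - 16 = (g + 1)*(g + 2*I)*(g + 8*I)*(-I*g + 1)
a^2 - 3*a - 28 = (a - 7)*(a + 4)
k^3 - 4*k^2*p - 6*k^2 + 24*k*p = k*(k - 6)*(k - 4*p)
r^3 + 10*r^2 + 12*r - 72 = (r - 2)*(r + 6)^2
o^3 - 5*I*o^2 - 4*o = o*(o - 4*I)*(o - I)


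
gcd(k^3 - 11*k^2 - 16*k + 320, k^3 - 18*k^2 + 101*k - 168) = k - 8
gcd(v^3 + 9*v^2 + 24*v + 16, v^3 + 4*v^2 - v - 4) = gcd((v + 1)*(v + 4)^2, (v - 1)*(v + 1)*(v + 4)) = v^2 + 5*v + 4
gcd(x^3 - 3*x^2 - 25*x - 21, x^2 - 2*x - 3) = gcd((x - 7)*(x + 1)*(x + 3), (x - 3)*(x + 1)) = x + 1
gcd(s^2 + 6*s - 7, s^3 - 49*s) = s + 7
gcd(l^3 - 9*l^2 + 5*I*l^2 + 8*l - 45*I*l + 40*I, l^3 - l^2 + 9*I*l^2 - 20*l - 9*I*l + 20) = l^2 + l*(-1 + 5*I) - 5*I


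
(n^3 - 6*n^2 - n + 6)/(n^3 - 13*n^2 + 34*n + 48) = (n - 1)/(n - 8)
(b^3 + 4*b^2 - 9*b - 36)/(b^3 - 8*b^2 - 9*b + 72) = (b + 4)/(b - 8)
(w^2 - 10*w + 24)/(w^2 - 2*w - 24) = (w - 4)/(w + 4)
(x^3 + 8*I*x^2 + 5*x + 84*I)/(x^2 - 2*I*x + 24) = (x^2 + 4*I*x + 21)/(x - 6*I)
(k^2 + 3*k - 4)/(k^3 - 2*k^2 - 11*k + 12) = (k + 4)/(k^2 - k - 12)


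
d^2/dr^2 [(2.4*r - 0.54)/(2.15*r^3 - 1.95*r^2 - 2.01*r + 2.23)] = (66.564*r^5 - 90.3258*r^4 + 75.2184*r^3 - 136.40004*r^2 + 65.4534*r + 12.455352)/(9.938375*r^9 - 27.041625*r^8 - 3.34755*r^7 + 74.0712*r^6 - 52.96608*r^5 - 56.01753*r^4 + 76.397514*r^3 - 2.06319600000001*r^2 - 29.986587*r + 11.089567)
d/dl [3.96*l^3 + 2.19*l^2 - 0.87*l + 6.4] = 11.88*l^2 + 4.38*l - 0.87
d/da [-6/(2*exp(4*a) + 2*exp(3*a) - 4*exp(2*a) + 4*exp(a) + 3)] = (48*exp(3*a) + 36*exp(2*a) - 48*exp(a) + 24)*exp(a)/(2*exp(4*a) + 2*exp(3*a) - 4*exp(2*a) + 4*exp(a) + 3)^2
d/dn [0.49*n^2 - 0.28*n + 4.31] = 0.98*n - 0.28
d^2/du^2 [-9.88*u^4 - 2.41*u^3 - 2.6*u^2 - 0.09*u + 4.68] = -118.56*u^2 - 14.46*u - 5.2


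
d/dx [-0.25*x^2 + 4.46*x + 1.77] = 4.46 - 0.5*x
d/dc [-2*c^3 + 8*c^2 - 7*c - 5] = -6*c^2 + 16*c - 7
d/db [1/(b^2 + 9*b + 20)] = (-2*b - 9)/(b^2 + 9*b + 20)^2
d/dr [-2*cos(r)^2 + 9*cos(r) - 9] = (4*cos(r) - 9)*sin(r)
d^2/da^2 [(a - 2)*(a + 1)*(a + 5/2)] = 6*a + 3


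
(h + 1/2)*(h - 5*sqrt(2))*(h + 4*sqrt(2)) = h^3 - sqrt(2)*h^2 + h^2/2 - 40*h - sqrt(2)*h/2 - 20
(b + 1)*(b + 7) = b^2 + 8*b + 7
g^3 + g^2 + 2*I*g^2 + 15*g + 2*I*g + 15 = (g + 1)*(g - 3*I)*(g + 5*I)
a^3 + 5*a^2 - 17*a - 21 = (a - 3)*(a + 1)*(a + 7)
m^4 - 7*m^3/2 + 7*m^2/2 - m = m*(m - 2)*(m - 1)*(m - 1/2)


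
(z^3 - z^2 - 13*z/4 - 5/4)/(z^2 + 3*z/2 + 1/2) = z - 5/2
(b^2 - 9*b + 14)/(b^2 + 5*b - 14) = (b - 7)/(b + 7)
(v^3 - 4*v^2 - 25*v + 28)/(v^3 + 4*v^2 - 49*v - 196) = (v - 1)/(v + 7)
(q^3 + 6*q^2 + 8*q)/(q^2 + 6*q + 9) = q*(q^2 + 6*q + 8)/(q^2 + 6*q + 9)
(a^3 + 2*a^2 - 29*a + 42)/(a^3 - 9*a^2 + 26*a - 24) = (a + 7)/(a - 4)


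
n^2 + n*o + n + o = (n + 1)*(n + o)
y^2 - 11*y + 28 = (y - 7)*(y - 4)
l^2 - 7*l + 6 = (l - 6)*(l - 1)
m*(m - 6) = m^2 - 6*m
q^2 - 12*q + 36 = (q - 6)^2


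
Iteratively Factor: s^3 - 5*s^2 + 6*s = (s - 2)*(s^2 - 3*s) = s*(s - 2)*(s - 3)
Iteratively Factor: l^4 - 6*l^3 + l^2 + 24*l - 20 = (l - 2)*(l^3 - 4*l^2 - 7*l + 10) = (l - 2)*(l + 2)*(l^2 - 6*l + 5) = (l - 5)*(l - 2)*(l + 2)*(l - 1)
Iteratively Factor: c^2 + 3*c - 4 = (c + 4)*(c - 1)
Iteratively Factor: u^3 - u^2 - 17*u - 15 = (u + 1)*(u^2 - 2*u - 15) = (u + 1)*(u + 3)*(u - 5)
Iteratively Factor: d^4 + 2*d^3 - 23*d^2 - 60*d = (d - 5)*(d^3 + 7*d^2 + 12*d) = (d - 5)*(d + 4)*(d^2 + 3*d) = (d - 5)*(d + 3)*(d + 4)*(d)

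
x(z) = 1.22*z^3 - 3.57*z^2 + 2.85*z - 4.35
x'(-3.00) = 57.21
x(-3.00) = -77.97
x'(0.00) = 2.85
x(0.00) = -4.35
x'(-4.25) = 99.30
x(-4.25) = -174.60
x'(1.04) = -0.62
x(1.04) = -3.87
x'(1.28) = -0.29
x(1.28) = -3.99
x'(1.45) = 0.19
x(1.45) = -4.00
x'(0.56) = -0.00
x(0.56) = -3.66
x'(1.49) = 0.34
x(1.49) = -3.99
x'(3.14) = 16.52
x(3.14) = 7.17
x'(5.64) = 79.00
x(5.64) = 117.04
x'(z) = 3.66*z^2 - 7.14*z + 2.85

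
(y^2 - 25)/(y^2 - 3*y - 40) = (y - 5)/(y - 8)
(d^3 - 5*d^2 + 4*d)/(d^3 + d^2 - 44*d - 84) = d*(d^2 - 5*d + 4)/(d^3 + d^2 - 44*d - 84)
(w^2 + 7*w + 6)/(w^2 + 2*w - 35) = (w^2 + 7*w + 6)/(w^2 + 2*w - 35)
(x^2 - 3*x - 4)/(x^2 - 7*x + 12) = (x + 1)/(x - 3)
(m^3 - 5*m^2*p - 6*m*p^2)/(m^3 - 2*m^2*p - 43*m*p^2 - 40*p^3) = m*(-m + 6*p)/(-m^2 + 3*m*p + 40*p^2)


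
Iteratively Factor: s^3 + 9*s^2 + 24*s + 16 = (s + 1)*(s^2 + 8*s + 16) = (s + 1)*(s + 4)*(s + 4)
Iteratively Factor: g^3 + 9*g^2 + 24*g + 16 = (g + 4)*(g^2 + 5*g + 4) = (g + 1)*(g + 4)*(g + 4)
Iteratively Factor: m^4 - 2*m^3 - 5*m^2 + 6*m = (m - 3)*(m^3 + m^2 - 2*m) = (m - 3)*(m + 2)*(m^2 - m) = (m - 3)*(m - 1)*(m + 2)*(m)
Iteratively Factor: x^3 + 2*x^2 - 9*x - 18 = (x + 2)*(x^2 - 9) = (x + 2)*(x + 3)*(x - 3)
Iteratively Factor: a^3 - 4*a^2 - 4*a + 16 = (a + 2)*(a^2 - 6*a + 8) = (a - 4)*(a + 2)*(a - 2)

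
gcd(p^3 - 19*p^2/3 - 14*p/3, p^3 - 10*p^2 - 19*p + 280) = p - 7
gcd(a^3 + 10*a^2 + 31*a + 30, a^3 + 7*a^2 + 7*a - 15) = a^2 + 8*a + 15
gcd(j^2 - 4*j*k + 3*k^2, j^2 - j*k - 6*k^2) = j - 3*k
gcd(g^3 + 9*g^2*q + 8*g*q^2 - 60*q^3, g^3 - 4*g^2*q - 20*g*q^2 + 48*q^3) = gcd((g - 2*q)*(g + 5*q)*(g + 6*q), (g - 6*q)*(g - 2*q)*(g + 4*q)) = -g + 2*q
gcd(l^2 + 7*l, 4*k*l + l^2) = l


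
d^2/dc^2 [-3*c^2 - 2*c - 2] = -6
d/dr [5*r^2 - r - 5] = 10*r - 1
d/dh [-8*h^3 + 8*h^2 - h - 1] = -24*h^2 + 16*h - 1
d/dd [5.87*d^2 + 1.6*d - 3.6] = 11.74*d + 1.6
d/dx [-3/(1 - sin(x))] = -3*cos(x)/(sin(x) - 1)^2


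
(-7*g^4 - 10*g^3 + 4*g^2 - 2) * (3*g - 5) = -21*g^5 + 5*g^4 + 62*g^3 - 20*g^2 - 6*g + 10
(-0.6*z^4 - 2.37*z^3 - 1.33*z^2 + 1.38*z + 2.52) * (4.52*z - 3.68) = -2.712*z^5 - 8.5044*z^4 + 2.71*z^3 + 11.132*z^2 + 6.312*z - 9.2736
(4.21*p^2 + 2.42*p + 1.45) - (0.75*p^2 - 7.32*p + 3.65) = 3.46*p^2 + 9.74*p - 2.2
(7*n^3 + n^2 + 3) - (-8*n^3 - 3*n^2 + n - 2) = 15*n^3 + 4*n^2 - n + 5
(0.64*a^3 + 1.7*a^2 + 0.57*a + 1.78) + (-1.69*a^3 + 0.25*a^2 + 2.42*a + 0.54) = -1.05*a^3 + 1.95*a^2 + 2.99*a + 2.32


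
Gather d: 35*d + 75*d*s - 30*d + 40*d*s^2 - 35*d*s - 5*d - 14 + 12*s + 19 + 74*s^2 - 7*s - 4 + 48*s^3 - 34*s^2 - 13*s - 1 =d*(40*s^2 + 40*s) + 48*s^3 + 40*s^2 - 8*s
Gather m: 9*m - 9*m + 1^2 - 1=0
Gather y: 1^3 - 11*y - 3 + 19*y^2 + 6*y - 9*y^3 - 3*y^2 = -9*y^3 + 16*y^2 - 5*y - 2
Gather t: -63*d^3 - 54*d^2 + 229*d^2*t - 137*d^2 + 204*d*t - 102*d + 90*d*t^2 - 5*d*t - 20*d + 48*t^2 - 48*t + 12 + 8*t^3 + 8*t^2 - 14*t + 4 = -63*d^3 - 191*d^2 - 122*d + 8*t^3 + t^2*(90*d + 56) + t*(229*d^2 + 199*d - 62) + 16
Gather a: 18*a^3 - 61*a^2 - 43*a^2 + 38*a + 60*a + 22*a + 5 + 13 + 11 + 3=18*a^3 - 104*a^2 + 120*a + 32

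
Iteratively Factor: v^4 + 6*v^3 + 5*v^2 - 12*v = (v + 4)*(v^3 + 2*v^2 - 3*v) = (v + 3)*(v + 4)*(v^2 - v) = (v - 1)*(v + 3)*(v + 4)*(v)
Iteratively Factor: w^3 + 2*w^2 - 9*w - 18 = (w + 2)*(w^2 - 9) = (w + 2)*(w + 3)*(w - 3)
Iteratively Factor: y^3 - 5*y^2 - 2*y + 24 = (y + 2)*(y^2 - 7*y + 12) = (y - 4)*(y + 2)*(y - 3)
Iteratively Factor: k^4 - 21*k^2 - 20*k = (k + 4)*(k^3 - 4*k^2 - 5*k) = (k + 1)*(k + 4)*(k^2 - 5*k) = k*(k + 1)*(k + 4)*(k - 5)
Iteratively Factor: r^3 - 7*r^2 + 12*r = (r)*(r^2 - 7*r + 12) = r*(r - 4)*(r - 3)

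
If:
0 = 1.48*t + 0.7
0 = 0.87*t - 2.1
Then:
No Solution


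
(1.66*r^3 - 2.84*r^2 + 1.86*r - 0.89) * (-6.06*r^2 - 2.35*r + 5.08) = -10.0596*r^5 + 13.3094*r^4 + 3.8352*r^3 - 13.4048*r^2 + 11.5403*r - 4.5212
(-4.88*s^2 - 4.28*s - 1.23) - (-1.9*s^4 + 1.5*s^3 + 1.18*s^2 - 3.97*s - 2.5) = 1.9*s^4 - 1.5*s^3 - 6.06*s^2 - 0.31*s + 1.27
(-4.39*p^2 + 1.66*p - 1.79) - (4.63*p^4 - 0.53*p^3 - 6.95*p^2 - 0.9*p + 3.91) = -4.63*p^4 + 0.53*p^3 + 2.56*p^2 + 2.56*p - 5.7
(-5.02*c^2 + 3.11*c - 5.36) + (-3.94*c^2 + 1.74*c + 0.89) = -8.96*c^2 + 4.85*c - 4.47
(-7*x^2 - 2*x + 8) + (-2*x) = -7*x^2 - 4*x + 8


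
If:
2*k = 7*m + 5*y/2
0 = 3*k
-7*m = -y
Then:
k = 0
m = 0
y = 0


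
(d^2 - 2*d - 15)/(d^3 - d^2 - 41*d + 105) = (d + 3)/(d^2 + 4*d - 21)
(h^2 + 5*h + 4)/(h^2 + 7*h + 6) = (h + 4)/(h + 6)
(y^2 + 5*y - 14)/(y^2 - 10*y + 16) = (y + 7)/(y - 8)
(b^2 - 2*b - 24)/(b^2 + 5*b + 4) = (b - 6)/(b + 1)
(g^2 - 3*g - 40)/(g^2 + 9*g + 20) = (g - 8)/(g + 4)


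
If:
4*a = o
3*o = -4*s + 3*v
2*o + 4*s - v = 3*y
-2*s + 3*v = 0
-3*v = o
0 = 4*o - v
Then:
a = 0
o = 0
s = 0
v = 0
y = 0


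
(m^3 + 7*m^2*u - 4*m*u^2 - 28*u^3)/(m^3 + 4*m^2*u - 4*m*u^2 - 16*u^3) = (m + 7*u)/(m + 4*u)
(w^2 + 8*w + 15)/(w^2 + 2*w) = (w^2 + 8*w + 15)/(w*(w + 2))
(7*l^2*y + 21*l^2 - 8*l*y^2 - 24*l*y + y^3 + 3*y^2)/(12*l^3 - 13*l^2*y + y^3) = (-7*l*y - 21*l + y^2 + 3*y)/(-12*l^2 + l*y + y^2)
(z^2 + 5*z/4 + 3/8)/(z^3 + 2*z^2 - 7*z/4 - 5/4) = (4*z + 3)/(2*(2*z^2 + 3*z - 5))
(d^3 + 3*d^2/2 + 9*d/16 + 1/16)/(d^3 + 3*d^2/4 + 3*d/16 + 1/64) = 4*(d + 1)/(4*d + 1)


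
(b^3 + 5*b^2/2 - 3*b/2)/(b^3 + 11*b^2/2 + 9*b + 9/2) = b*(2*b - 1)/(2*b^2 + 5*b + 3)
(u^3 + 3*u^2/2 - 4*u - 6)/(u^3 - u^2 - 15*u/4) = 2*(u^2 - 4)/(u*(2*u - 5))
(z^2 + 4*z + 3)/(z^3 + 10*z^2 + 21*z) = (z + 1)/(z*(z + 7))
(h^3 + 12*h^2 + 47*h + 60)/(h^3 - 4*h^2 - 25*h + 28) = (h^2 + 8*h + 15)/(h^2 - 8*h + 7)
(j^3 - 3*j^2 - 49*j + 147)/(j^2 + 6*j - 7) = (j^2 - 10*j + 21)/(j - 1)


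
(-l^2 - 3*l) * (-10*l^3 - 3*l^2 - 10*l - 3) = 10*l^5 + 33*l^4 + 19*l^3 + 33*l^2 + 9*l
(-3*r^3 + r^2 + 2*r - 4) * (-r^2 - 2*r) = 3*r^5 + 5*r^4 - 4*r^3 + 8*r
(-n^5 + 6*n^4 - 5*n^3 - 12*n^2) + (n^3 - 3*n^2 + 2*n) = -n^5 + 6*n^4 - 4*n^3 - 15*n^2 + 2*n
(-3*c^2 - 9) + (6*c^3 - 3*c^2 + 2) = 6*c^3 - 6*c^2 - 7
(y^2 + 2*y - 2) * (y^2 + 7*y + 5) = y^4 + 9*y^3 + 17*y^2 - 4*y - 10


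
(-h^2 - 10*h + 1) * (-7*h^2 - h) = 7*h^4 + 71*h^3 + 3*h^2 - h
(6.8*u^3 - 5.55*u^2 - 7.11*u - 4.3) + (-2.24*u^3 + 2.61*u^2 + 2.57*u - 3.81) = 4.56*u^3 - 2.94*u^2 - 4.54*u - 8.11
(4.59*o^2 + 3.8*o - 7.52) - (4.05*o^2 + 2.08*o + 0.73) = 0.54*o^2 + 1.72*o - 8.25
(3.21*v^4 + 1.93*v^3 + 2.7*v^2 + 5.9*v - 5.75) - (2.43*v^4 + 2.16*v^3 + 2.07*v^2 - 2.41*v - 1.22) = 0.78*v^4 - 0.23*v^3 + 0.63*v^2 + 8.31*v - 4.53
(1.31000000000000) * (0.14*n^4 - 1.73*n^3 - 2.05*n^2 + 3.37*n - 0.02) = 0.1834*n^4 - 2.2663*n^3 - 2.6855*n^2 + 4.4147*n - 0.0262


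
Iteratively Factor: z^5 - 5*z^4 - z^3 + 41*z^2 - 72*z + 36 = (z + 3)*(z^4 - 8*z^3 + 23*z^2 - 28*z + 12) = (z - 2)*(z + 3)*(z^3 - 6*z^2 + 11*z - 6) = (z - 3)*(z - 2)*(z + 3)*(z^2 - 3*z + 2) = (z - 3)*(z - 2)^2*(z + 3)*(z - 1)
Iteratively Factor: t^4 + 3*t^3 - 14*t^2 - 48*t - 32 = (t - 4)*(t^3 + 7*t^2 + 14*t + 8) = (t - 4)*(t + 2)*(t^2 + 5*t + 4) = (t - 4)*(t + 2)*(t + 4)*(t + 1)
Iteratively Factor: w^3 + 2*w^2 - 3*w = (w + 3)*(w^2 - w) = (w - 1)*(w + 3)*(w)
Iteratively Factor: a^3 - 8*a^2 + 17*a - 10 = (a - 1)*(a^2 - 7*a + 10) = (a - 2)*(a - 1)*(a - 5)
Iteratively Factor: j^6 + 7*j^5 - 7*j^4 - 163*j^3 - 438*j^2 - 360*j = (j + 4)*(j^5 + 3*j^4 - 19*j^3 - 87*j^2 - 90*j) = (j + 2)*(j + 4)*(j^4 + j^3 - 21*j^2 - 45*j) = j*(j + 2)*(j + 4)*(j^3 + j^2 - 21*j - 45) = j*(j - 5)*(j + 2)*(j + 4)*(j^2 + 6*j + 9) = j*(j - 5)*(j + 2)*(j + 3)*(j + 4)*(j + 3)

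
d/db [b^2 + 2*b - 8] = 2*b + 2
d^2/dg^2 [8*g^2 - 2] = 16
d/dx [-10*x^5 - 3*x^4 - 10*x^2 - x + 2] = -50*x^4 - 12*x^3 - 20*x - 1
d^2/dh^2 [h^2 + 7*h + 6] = 2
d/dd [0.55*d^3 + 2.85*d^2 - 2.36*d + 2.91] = 1.65*d^2 + 5.7*d - 2.36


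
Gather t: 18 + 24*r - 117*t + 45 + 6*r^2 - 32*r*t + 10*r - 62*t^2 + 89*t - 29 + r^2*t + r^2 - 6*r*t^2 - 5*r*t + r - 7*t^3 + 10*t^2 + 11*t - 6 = 7*r^2 + 35*r - 7*t^3 + t^2*(-6*r - 52) + t*(r^2 - 37*r - 17) + 28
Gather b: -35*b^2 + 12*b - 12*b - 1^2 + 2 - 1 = -35*b^2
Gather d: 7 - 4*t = 7 - 4*t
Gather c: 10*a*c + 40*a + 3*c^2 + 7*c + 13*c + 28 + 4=40*a + 3*c^2 + c*(10*a + 20) + 32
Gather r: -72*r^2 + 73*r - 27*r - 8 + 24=-72*r^2 + 46*r + 16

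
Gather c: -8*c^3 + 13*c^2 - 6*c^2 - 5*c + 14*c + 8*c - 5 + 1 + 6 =-8*c^3 + 7*c^2 + 17*c + 2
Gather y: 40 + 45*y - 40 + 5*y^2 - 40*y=5*y^2 + 5*y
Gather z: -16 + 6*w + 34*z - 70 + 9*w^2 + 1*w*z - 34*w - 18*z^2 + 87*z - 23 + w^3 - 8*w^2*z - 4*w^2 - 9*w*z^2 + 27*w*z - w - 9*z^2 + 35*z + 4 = w^3 + 5*w^2 - 29*w + z^2*(-9*w - 27) + z*(-8*w^2 + 28*w + 156) - 105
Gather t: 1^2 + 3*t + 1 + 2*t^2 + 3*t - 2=2*t^2 + 6*t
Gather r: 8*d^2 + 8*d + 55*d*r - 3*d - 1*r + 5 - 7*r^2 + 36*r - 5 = 8*d^2 + 5*d - 7*r^2 + r*(55*d + 35)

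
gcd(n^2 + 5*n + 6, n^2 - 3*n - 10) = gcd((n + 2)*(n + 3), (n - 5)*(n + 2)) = n + 2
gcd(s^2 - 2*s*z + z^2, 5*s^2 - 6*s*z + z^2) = -s + z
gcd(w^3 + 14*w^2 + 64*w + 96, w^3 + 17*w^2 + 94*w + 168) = w^2 + 10*w + 24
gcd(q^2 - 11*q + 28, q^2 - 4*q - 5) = 1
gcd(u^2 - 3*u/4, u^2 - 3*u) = u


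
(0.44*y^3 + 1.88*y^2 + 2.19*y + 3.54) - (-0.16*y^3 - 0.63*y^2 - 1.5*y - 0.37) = 0.6*y^3 + 2.51*y^2 + 3.69*y + 3.91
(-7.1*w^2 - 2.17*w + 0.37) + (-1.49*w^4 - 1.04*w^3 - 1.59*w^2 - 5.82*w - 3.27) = -1.49*w^4 - 1.04*w^3 - 8.69*w^2 - 7.99*w - 2.9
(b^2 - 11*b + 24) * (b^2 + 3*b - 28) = b^4 - 8*b^3 - 37*b^2 + 380*b - 672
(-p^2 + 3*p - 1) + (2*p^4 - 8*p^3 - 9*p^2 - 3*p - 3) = 2*p^4 - 8*p^3 - 10*p^2 - 4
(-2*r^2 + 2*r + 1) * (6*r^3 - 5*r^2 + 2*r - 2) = -12*r^5 + 22*r^4 - 8*r^3 + 3*r^2 - 2*r - 2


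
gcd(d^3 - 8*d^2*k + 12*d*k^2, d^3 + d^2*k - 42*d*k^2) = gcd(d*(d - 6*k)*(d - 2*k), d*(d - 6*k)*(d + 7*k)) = d^2 - 6*d*k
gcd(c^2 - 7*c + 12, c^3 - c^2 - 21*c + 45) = c - 3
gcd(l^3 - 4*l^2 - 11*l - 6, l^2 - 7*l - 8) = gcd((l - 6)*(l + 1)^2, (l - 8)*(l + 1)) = l + 1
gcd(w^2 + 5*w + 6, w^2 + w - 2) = w + 2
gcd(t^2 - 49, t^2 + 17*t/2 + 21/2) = t + 7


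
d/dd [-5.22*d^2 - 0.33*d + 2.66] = -10.44*d - 0.33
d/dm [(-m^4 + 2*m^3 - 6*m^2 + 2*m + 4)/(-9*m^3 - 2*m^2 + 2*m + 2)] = (9*m^6 + 4*m^5 - 64*m^4 + 36*m^3 + 112*m^2 - 8*m - 4)/(81*m^6 + 36*m^5 - 32*m^4 - 44*m^3 - 4*m^2 + 8*m + 4)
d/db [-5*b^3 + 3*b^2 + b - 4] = -15*b^2 + 6*b + 1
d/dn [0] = 0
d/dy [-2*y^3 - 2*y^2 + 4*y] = -6*y^2 - 4*y + 4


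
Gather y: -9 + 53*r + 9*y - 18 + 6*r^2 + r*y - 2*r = 6*r^2 + 51*r + y*(r + 9) - 27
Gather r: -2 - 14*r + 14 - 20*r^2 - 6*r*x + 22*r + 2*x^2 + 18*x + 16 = -20*r^2 + r*(8 - 6*x) + 2*x^2 + 18*x + 28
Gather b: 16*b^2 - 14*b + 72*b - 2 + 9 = 16*b^2 + 58*b + 7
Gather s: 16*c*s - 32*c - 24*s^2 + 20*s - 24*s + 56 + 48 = -32*c - 24*s^2 + s*(16*c - 4) + 104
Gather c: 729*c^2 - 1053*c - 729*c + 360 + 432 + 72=729*c^2 - 1782*c + 864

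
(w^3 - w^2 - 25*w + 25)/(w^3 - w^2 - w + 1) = (w^2 - 25)/(w^2 - 1)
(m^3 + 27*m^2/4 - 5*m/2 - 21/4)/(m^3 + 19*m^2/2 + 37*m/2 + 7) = (4*m^2 - m - 3)/(2*(2*m^2 + 5*m + 2))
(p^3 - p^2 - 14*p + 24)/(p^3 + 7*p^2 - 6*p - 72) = (p - 2)/(p + 6)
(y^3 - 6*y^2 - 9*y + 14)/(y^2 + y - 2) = y - 7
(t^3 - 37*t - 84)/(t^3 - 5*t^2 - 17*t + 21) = (t + 4)/(t - 1)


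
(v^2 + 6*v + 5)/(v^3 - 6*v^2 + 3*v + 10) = (v + 5)/(v^2 - 7*v + 10)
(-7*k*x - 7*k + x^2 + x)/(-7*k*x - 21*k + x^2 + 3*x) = (x + 1)/(x + 3)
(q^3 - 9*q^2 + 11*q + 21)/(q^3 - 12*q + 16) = (q^3 - 9*q^2 + 11*q + 21)/(q^3 - 12*q + 16)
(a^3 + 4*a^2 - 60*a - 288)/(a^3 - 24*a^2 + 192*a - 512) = (a^2 + 12*a + 36)/(a^2 - 16*a + 64)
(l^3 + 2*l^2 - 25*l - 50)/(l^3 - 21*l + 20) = (l^2 - 3*l - 10)/(l^2 - 5*l + 4)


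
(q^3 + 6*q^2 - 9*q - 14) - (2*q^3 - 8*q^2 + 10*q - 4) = -q^3 + 14*q^2 - 19*q - 10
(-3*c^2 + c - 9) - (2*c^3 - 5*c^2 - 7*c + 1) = -2*c^3 + 2*c^2 + 8*c - 10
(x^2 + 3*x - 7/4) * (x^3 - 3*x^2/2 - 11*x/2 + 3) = x^5 + 3*x^4/2 - 47*x^3/4 - 87*x^2/8 + 149*x/8 - 21/4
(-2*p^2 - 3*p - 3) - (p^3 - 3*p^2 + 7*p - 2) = -p^3 + p^2 - 10*p - 1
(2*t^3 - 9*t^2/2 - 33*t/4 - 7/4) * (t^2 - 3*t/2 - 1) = 2*t^5 - 15*t^4/2 - 7*t^3/2 + 121*t^2/8 + 87*t/8 + 7/4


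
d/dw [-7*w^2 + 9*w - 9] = 9 - 14*w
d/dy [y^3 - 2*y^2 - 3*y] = 3*y^2 - 4*y - 3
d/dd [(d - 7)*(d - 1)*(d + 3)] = 3*d^2 - 10*d - 17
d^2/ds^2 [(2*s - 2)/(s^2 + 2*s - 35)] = 4*(4*(s - 1)*(s + 1)^2 - (3*s + 1)*(s^2 + 2*s - 35))/(s^2 + 2*s - 35)^3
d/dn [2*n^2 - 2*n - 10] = 4*n - 2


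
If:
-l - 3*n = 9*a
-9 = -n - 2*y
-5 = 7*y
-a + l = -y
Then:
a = -16/5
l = -87/35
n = 73/7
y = -5/7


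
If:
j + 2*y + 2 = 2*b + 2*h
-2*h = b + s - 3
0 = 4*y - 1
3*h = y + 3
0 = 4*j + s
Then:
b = 1/14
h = 13/12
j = -4/21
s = 16/21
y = 1/4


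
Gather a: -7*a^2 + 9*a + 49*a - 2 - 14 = -7*a^2 + 58*a - 16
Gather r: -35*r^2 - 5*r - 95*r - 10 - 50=-35*r^2 - 100*r - 60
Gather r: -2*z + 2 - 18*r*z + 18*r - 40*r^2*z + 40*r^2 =r^2*(40 - 40*z) + r*(18 - 18*z) - 2*z + 2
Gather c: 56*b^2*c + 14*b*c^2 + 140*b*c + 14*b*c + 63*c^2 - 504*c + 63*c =c^2*(14*b + 63) + c*(56*b^2 + 154*b - 441)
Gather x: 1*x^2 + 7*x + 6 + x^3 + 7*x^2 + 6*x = x^3 + 8*x^2 + 13*x + 6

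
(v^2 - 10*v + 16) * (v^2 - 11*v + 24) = v^4 - 21*v^3 + 150*v^2 - 416*v + 384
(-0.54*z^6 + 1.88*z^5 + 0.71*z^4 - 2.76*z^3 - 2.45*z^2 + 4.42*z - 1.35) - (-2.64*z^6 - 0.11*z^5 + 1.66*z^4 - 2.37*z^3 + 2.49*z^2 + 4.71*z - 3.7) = 2.1*z^6 + 1.99*z^5 - 0.95*z^4 - 0.39*z^3 - 4.94*z^2 - 0.29*z + 2.35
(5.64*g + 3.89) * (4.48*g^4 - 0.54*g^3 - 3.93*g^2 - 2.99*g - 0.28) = 25.2672*g^5 + 14.3816*g^4 - 24.2658*g^3 - 32.1513*g^2 - 13.2103*g - 1.0892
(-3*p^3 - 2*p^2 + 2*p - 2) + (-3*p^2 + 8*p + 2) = -3*p^3 - 5*p^2 + 10*p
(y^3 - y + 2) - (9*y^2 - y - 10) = y^3 - 9*y^2 + 12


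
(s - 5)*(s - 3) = s^2 - 8*s + 15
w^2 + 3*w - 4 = (w - 1)*(w + 4)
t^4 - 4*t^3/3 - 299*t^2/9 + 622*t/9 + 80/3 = (t - 5)*(t - 8/3)*(t + 1/3)*(t + 6)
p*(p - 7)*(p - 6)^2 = p^4 - 19*p^3 + 120*p^2 - 252*p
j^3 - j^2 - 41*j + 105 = (j - 5)*(j - 3)*(j + 7)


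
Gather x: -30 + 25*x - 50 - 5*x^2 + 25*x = -5*x^2 + 50*x - 80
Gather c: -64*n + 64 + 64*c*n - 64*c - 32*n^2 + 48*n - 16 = c*(64*n - 64) - 32*n^2 - 16*n + 48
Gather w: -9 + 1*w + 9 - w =0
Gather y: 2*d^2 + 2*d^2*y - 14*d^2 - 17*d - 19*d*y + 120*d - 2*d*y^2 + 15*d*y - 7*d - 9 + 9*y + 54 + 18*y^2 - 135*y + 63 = -12*d^2 + 96*d + y^2*(18 - 2*d) + y*(2*d^2 - 4*d - 126) + 108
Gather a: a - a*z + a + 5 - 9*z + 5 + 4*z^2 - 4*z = a*(2 - z) + 4*z^2 - 13*z + 10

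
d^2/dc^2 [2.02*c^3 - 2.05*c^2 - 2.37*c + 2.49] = 12.12*c - 4.1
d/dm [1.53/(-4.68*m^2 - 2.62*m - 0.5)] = (14.3208*m + 4.0086)/(4.68*m^2 + 2.62*m + 0.5)^2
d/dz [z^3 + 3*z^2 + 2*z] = 3*z^2 + 6*z + 2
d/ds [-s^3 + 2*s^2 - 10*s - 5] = -3*s^2 + 4*s - 10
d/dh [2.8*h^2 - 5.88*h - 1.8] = 5.6*h - 5.88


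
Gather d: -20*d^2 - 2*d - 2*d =-20*d^2 - 4*d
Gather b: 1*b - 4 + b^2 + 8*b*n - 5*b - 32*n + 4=b^2 + b*(8*n - 4) - 32*n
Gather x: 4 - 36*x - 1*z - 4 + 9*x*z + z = x*(9*z - 36)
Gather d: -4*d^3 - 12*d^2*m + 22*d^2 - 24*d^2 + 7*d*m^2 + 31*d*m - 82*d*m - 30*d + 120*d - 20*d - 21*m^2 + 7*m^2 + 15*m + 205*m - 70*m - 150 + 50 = -4*d^3 + d^2*(-12*m - 2) + d*(7*m^2 - 51*m + 70) - 14*m^2 + 150*m - 100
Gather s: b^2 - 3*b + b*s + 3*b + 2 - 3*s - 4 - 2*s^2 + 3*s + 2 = b^2 + b*s - 2*s^2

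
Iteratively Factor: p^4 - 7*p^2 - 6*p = (p + 2)*(p^3 - 2*p^2 - 3*p) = p*(p + 2)*(p^2 - 2*p - 3) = p*(p - 3)*(p + 2)*(p + 1)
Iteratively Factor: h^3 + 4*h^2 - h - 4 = (h - 1)*(h^2 + 5*h + 4) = (h - 1)*(h + 1)*(h + 4)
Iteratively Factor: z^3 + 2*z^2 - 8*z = (z - 2)*(z^2 + 4*z) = (z - 2)*(z + 4)*(z)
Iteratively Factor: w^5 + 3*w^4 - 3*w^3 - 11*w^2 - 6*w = (w + 1)*(w^4 + 2*w^3 - 5*w^2 - 6*w) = (w + 1)^2*(w^3 + w^2 - 6*w) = (w - 2)*(w + 1)^2*(w^2 + 3*w) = (w - 2)*(w + 1)^2*(w + 3)*(w)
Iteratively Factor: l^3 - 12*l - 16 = (l + 2)*(l^2 - 2*l - 8) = (l + 2)^2*(l - 4)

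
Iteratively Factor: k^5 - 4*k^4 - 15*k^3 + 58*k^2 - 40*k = (k)*(k^4 - 4*k^3 - 15*k^2 + 58*k - 40) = k*(k - 5)*(k^3 + k^2 - 10*k + 8) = k*(k - 5)*(k - 1)*(k^2 + 2*k - 8) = k*(k - 5)*(k - 1)*(k + 4)*(k - 2)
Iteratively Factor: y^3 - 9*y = (y - 3)*(y^2 + 3*y) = y*(y - 3)*(y + 3)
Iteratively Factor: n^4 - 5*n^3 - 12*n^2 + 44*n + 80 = (n - 5)*(n^3 - 12*n - 16) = (n - 5)*(n + 2)*(n^2 - 2*n - 8) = (n - 5)*(n + 2)^2*(n - 4)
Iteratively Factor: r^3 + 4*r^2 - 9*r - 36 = (r + 4)*(r^2 - 9) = (r + 3)*(r + 4)*(r - 3)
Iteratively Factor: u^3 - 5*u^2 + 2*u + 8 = (u - 2)*(u^2 - 3*u - 4) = (u - 4)*(u - 2)*(u + 1)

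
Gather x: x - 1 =x - 1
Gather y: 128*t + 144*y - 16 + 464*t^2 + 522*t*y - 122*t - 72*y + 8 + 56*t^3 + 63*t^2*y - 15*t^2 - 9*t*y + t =56*t^3 + 449*t^2 + 7*t + y*(63*t^2 + 513*t + 72) - 8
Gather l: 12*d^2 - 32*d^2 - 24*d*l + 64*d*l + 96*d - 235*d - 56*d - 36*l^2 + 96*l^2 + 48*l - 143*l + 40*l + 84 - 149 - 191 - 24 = -20*d^2 - 195*d + 60*l^2 + l*(40*d - 55) - 280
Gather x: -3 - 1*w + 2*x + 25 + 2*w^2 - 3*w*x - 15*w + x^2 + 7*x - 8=2*w^2 - 16*w + x^2 + x*(9 - 3*w) + 14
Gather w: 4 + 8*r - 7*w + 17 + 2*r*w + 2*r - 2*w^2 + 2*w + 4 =10*r - 2*w^2 + w*(2*r - 5) + 25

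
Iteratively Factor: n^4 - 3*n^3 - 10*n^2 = (n)*(n^3 - 3*n^2 - 10*n) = n*(n - 5)*(n^2 + 2*n) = n*(n - 5)*(n + 2)*(n)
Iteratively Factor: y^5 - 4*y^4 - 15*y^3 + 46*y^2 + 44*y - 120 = (y + 2)*(y^4 - 6*y^3 - 3*y^2 + 52*y - 60) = (y - 5)*(y + 2)*(y^3 - y^2 - 8*y + 12) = (y - 5)*(y - 2)*(y + 2)*(y^2 + y - 6) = (y - 5)*(y - 2)*(y + 2)*(y + 3)*(y - 2)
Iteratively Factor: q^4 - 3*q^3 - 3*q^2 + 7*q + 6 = (q + 1)*(q^3 - 4*q^2 + q + 6) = (q - 2)*(q + 1)*(q^2 - 2*q - 3) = (q - 3)*(q - 2)*(q + 1)*(q + 1)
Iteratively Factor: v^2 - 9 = (v - 3)*(v + 3)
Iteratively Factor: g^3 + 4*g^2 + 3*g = (g)*(g^2 + 4*g + 3) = g*(g + 3)*(g + 1)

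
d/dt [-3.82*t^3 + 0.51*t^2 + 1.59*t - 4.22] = -11.46*t^2 + 1.02*t + 1.59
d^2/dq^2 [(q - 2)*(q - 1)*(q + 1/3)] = 6*q - 16/3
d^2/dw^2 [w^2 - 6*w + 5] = 2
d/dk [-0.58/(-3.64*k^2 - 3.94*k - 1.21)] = (-4.2224*k - 2.2852)/(3.64*k^2 + 3.94*k + 1.21)^2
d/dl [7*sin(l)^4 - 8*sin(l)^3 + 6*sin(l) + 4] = 2*(14*sin(l)^3 - 12*sin(l)^2 + 3)*cos(l)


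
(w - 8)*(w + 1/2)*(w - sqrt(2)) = w^3 - 15*w^2/2 - sqrt(2)*w^2 - 4*w + 15*sqrt(2)*w/2 + 4*sqrt(2)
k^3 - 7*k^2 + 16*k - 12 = (k - 3)*(k - 2)^2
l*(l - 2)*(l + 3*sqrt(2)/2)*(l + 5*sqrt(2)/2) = l^4 - 2*l^3 + 4*sqrt(2)*l^3 - 8*sqrt(2)*l^2 + 15*l^2/2 - 15*l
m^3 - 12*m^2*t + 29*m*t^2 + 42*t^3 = (m - 7*t)*(m - 6*t)*(m + t)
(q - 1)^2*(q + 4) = q^3 + 2*q^2 - 7*q + 4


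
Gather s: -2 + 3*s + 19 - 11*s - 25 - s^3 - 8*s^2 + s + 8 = -s^3 - 8*s^2 - 7*s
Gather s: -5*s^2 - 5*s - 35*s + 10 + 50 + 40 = -5*s^2 - 40*s + 100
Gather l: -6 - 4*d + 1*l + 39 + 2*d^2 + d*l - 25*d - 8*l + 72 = 2*d^2 - 29*d + l*(d - 7) + 105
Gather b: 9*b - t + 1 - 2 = 9*b - t - 1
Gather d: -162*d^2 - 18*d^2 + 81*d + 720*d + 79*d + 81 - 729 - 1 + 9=-180*d^2 + 880*d - 640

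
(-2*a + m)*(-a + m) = 2*a^2 - 3*a*m + m^2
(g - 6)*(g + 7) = g^2 + g - 42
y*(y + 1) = y^2 + y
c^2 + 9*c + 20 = (c + 4)*(c + 5)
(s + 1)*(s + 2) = s^2 + 3*s + 2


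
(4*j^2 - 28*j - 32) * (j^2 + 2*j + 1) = 4*j^4 - 20*j^3 - 84*j^2 - 92*j - 32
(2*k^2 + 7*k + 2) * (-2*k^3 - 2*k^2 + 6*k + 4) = -4*k^5 - 18*k^4 - 6*k^3 + 46*k^2 + 40*k + 8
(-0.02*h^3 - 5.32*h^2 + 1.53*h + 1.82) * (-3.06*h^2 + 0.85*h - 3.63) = 0.0612*h^5 + 16.2622*h^4 - 9.1312*h^3 + 15.0429*h^2 - 4.0069*h - 6.6066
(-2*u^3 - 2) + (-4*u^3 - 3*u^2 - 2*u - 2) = -6*u^3 - 3*u^2 - 2*u - 4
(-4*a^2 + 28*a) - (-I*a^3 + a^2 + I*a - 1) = I*a^3 - 5*a^2 + 28*a - I*a + 1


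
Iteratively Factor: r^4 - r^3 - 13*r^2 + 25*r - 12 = (r - 1)*(r^3 - 13*r + 12) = (r - 1)*(r + 4)*(r^2 - 4*r + 3) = (r - 1)^2*(r + 4)*(r - 3)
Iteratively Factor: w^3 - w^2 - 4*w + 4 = (w - 1)*(w^2 - 4) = (w - 1)*(w + 2)*(w - 2)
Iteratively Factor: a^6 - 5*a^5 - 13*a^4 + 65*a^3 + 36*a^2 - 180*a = (a - 3)*(a^5 - 2*a^4 - 19*a^3 + 8*a^2 + 60*a) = (a - 3)*(a - 2)*(a^4 - 19*a^2 - 30*a) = (a - 3)*(a - 2)*(a + 3)*(a^3 - 3*a^2 - 10*a) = (a - 5)*(a - 3)*(a - 2)*(a + 3)*(a^2 + 2*a) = a*(a - 5)*(a - 3)*(a - 2)*(a + 3)*(a + 2)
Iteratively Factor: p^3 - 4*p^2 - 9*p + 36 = (p - 3)*(p^2 - p - 12) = (p - 4)*(p - 3)*(p + 3)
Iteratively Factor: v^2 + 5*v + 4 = (v + 4)*(v + 1)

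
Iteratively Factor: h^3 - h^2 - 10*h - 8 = (h + 1)*(h^2 - 2*h - 8) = (h + 1)*(h + 2)*(h - 4)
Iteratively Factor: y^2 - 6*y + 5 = (y - 5)*(y - 1)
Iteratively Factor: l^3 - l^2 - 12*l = (l)*(l^2 - l - 12) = l*(l + 3)*(l - 4)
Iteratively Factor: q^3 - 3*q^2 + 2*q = (q - 2)*(q^2 - q) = q*(q - 2)*(q - 1)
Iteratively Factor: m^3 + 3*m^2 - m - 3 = (m + 1)*(m^2 + 2*m - 3) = (m + 1)*(m + 3)*(m - 1)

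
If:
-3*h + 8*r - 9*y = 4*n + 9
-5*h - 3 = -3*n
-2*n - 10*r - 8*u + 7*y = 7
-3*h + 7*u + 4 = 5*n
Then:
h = -357*y/2383 - 2217/2383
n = -595*y/2383 - 1312/2383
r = 4499*y/4766 + 2387/4766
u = -578*y/2383 - 3249/2383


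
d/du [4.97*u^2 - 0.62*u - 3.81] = 9.94*u - 0.62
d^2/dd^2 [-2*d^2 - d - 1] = -4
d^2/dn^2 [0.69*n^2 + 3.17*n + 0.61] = 1.38000000000000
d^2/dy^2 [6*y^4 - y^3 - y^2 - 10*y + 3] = 72*y^2 - 6*y - 2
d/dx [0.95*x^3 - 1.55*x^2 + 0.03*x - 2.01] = 2.85*x^2 - 3.1*x + 0.03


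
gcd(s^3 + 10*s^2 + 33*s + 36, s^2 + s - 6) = s + 3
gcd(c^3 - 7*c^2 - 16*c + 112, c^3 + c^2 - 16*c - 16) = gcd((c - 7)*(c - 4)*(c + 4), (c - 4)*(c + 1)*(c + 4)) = c^2 - 16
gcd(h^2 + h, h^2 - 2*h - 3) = h + 1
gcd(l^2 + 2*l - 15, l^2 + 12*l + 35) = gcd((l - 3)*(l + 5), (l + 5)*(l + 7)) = l + 5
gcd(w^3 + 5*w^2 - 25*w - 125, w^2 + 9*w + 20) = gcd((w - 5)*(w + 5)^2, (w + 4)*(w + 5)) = w + 5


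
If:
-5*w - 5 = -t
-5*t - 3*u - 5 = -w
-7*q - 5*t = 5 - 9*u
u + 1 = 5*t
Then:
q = -662/231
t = -5/33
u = -58/33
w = -34/33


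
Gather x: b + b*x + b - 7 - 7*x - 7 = 2*b + x*(b - 7) - 14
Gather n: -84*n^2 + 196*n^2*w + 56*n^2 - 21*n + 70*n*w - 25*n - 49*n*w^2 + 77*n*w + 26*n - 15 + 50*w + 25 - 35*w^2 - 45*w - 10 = n^2*(196*w - 28) + n*(-49*w^2 + 147*w - 20) - 35*w^2 + 5*w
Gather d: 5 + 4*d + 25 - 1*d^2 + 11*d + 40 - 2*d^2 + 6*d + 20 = -3*d^2 + 21*d + 90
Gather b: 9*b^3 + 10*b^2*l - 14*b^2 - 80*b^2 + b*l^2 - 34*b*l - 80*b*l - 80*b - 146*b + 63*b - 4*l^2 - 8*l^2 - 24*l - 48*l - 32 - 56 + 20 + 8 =9*b^3 + b^2*(10*l - 94) + b*(l^2 - 114*l - 163) - 12*l^2 - 72*l - 60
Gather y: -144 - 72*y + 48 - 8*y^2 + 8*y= -8*y^2 - 64*y - 96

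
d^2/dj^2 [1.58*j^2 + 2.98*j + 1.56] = 3.16000000000000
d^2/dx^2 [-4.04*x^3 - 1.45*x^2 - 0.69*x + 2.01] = -24.24*x - 2.9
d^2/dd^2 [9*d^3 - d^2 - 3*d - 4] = 54*d - 2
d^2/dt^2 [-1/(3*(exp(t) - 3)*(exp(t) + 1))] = 2*(-2*exp(3*t) + 3*exp(2*t) - 8*exp(t) + 3)*exp(t)/(3*(exp(6*t) - 6*exp(5*t) + 3*exp(4*t) + 28*exp(3*t) - 9*exp(2*t) - 54*exp(t) - 27))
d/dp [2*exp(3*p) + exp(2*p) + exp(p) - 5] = (6*exp(2*p) + 2*exp(p) + 1)*exp(p)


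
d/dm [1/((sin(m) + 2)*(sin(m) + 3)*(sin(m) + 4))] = (-18*sin(m) + 3*cos(m)^2 - 29)*cos(m)/((sin(m) + 2)^2*(sin(m) + 3)^2*(sin(m) + 4)^2)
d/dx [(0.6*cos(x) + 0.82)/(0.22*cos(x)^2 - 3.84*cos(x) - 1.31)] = (0.132*cos(x)^2 + 0.3608*cos(x) - 2.3628)*sin(x)/(0.0484*cos(x)^4 - 1.6896*cos(x)^3 + 14.1692*cos(x)^2 + 10.0608*cos(x) + 1.7161)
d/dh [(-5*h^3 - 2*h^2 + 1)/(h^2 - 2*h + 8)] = (-5*h^4 + 20*h^3 - 116*h^2 - 34*h + 2)/(h^4 - 4*h^3 + 20*h^2 - 32*h + 64)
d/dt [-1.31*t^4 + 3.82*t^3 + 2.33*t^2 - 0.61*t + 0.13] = -5.24*t^3 + 11.46*t^2 + 4.66*t - 0.61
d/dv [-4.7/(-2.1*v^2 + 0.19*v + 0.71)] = (0.893 - 19.74*v)/(-2.1*v^2 + 0.19*v + 0.71)^2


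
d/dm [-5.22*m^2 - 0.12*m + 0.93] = -10.44*m - 0.12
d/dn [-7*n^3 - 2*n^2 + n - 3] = -21*n^2 - 4*n + 1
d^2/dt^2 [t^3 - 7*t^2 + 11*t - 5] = 6*t - 14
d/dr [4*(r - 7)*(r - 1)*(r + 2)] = 12*r^2 - 48*r - 36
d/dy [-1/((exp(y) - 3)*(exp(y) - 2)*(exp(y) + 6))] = ((exp(y) - 3)*(exp(y) - 2) + (exp(y) - 3)*(exp(y) + 6) + (exp(y) - 2)*(exp(y) + 6))*exp(y)/((exp(y) - 3)^2*(exp(y) - 2)^2*(exp(y) + 6)^2)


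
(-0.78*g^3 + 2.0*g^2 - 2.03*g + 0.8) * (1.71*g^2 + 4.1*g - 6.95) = -1.3338*g^5 + 0.222*g^4 + 10.1497*g^3 - 20.855*g^2 + 17.3885*g - 5.56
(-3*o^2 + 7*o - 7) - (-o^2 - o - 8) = -2*o^2 + 8*o + 1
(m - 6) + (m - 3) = 2*m - 9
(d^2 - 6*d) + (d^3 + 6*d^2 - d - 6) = d^3 + 7*d^2 - 7*d - 6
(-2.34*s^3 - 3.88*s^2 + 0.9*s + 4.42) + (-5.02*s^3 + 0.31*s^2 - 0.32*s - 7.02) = -7.36*s^3 - 3.57*s^2 + 0.58*s - 2.6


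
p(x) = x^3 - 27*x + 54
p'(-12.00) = 405.00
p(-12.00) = -1350.00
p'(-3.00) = 0.00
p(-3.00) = 108.00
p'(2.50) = -8.25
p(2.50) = 2.12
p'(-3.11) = 2.02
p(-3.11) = 107.89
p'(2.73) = -4.64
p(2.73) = 0.64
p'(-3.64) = 12.75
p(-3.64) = 104.05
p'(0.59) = -25.96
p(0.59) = 38.28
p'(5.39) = 60.16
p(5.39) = 65.06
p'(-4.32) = 28.99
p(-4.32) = 90.02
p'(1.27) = -22.16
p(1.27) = 21.76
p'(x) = 3*x^2 - 27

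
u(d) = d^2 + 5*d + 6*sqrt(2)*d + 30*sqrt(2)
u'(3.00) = 19.49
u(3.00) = 91.88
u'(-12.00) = -10.51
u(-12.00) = 24.60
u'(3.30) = 20.09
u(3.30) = 97.82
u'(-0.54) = 12.41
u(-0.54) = 35.44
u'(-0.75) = 11.99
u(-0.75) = 32.87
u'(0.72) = 14.93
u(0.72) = 52.65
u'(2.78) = 19.05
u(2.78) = 87.64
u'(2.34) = 18.17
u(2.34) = 79.46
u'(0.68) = 14.85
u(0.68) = 52.06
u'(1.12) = 15.73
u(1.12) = 58.78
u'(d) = 2*d + 5 + 6*sqrt(2)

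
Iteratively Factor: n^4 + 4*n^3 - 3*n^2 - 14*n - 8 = (n + 1)*(n^3 + 3*n^2 - 6*n - 8) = (n - 2)*(n + 1)*(n^2 + 5*n + 4) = (n - 2)*(n + 1)^2*(n + 4)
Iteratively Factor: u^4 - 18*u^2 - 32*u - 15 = (u + 1)*(u^3 - u^2 - 17*u - 15) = (u + 1)*(u + 3)*(u^2 - 4*u - 5) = (u - 5)*(u + 1)*(u + 3)*(u + 1)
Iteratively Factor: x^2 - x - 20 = (x + 4)*(x - 5)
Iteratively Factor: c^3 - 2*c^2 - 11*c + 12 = (c + 3)*(c^2 - 5*c + 4) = (c - 1)*(c + 3)*(c - 4)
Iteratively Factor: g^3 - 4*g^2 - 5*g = (g - 5)*(g^2 + g) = g*(g - 5)*(g + 1)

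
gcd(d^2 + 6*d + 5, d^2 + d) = d + 1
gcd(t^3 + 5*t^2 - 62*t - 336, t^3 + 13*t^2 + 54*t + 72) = t + 6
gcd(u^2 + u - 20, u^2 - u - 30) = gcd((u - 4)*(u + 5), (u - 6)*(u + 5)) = u + 5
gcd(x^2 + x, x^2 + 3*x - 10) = 1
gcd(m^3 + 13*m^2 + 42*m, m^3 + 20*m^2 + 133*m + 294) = m^2 + 13*m + 42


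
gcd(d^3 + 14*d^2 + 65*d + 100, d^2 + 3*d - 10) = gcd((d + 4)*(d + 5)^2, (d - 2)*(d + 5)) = d + 5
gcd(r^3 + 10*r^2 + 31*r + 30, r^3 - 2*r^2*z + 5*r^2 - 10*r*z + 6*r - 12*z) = r^2 + 5*r + 6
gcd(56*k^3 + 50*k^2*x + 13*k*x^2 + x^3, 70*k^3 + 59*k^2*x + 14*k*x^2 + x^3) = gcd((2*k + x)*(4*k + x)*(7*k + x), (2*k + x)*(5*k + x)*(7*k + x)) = 14*k^2 + 9*k*x + x^2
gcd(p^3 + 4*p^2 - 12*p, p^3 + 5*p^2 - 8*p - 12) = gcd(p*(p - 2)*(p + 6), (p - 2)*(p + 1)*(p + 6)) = p^2 + 4*p - 12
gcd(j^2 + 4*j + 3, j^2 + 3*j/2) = 1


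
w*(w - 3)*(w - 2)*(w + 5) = w^4 - 19*w^2 + 30*w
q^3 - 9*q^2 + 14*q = q*(q - 7)*(q - 2)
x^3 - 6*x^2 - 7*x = x*(x - 7)*(x + 1)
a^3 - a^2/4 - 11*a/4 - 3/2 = (a - 2)*(a + 3/4)*(a + 1)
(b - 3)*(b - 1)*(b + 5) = b^3 + b^2 - 17*b + 15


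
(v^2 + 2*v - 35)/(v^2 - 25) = (v + 7)/(v + 5)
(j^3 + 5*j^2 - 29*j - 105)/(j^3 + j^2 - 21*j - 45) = (j + 7)/(j + 3)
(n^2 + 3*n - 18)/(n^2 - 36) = (n - 3)/(n - 6)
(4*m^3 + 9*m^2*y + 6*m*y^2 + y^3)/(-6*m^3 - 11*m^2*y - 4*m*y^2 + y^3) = (4*m + y)/(-6*m + y)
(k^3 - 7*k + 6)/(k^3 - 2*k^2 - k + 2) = (k + 3)/(k + 1)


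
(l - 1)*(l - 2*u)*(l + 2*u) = l^3 - l^2 - 4*l*u^2 + 4*u^2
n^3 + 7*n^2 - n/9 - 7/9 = (n - 1/3)*(n + 1/3)*(n + 7)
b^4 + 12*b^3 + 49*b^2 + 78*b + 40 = (b + 1)*(b + 2)*(b + 4)*(b + 5)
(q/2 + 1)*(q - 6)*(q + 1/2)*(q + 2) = q^4/2 - 3*q^3/4 - 21*q^2/2 - 17*q - 6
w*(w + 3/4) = w^2 + 3*w/4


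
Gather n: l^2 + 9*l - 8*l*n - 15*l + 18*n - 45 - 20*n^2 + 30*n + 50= l^2 - 6*l - 20*n^2 + n*(48 - 8*l) + 5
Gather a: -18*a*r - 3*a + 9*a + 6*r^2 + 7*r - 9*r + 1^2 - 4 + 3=a*(6 - 18*r) + 6*r^2 - 2*r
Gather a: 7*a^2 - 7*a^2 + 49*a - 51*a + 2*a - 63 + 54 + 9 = 0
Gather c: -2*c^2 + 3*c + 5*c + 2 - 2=-2*c^2 + 8*c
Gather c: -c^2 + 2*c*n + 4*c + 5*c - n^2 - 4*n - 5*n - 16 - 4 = -c^2 + c*(2*n + 9) - n^2 - 9*n - 20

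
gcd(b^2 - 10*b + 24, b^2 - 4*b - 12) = b - 6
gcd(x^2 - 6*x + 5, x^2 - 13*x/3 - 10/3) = x - 5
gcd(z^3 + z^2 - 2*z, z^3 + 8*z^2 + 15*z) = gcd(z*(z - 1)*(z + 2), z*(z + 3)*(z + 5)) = z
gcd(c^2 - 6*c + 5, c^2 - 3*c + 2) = c - 1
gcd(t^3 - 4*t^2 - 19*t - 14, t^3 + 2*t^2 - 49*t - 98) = t^2 - 5*t - 14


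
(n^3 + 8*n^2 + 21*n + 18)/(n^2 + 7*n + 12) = (n^2 + 5*n + 6)/(n + 4)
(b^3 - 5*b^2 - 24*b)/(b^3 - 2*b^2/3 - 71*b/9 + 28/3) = 9*b*(b - 8)/(9*b^2 - 33*b + 28)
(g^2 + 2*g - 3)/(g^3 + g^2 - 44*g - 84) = (g^2 + 2*g - 3)/(g^3 + g^2 - 44*g - 84)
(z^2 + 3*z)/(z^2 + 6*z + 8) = z*(z + 3)/(z^2 + 6*z + 8)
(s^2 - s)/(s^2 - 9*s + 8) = s/(s - 8)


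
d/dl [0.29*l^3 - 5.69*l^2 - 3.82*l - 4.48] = 0.87*l^2 - 11.38*l - 3.82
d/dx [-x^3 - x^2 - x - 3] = -3*x^2 - 2*x - 1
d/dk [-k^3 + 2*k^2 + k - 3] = -3*k^2 + 4*k + 1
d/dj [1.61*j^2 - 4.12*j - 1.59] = 3.22*j - 4.12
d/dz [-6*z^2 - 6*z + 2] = -12*z - 6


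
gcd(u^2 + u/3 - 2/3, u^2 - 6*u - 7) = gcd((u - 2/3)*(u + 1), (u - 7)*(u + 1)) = u + 1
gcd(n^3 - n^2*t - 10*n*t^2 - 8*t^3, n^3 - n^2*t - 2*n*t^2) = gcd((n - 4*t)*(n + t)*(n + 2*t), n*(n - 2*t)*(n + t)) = n + t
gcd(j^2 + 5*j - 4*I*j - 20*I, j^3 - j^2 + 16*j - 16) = j - 4*I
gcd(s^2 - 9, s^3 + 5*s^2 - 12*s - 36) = s - 3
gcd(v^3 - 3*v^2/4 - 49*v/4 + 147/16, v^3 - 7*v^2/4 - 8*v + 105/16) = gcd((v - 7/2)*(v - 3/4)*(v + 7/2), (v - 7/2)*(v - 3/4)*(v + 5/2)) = v^2 - 17*v/4 + 21/8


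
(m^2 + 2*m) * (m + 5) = m^3 + 7*m^2 + 10*m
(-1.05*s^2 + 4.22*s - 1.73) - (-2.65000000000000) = -1.05*s^2 + 4.22*s + 0.92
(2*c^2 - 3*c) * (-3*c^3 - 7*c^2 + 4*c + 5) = -6*c^5 - 5*c^4 + 29*c^3 - 2*c^2 - 15*c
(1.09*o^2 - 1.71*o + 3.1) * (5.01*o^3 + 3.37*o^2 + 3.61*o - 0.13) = 5.4609*o^5 - 4.8938*o^4 + 13.7032*o^3 + 4.1322*o^2 + 11.4133*o - 0.403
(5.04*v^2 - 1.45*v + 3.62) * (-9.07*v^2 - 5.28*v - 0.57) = -45.7128*v^4 - 13.4597*v^3 - 28.0502*v^2 - 18.2871*v - 2.0634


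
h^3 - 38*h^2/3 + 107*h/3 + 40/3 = (h - 8)*(h - 5)*(h + 1/3)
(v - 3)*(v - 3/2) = v^2 - 9*v/2 + 9/2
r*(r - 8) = r^2 - 8*r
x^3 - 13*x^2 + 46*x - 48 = (x - 8)*(x - 3)*(x - 2)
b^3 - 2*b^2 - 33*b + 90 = (b - 5)*(b - 3)*(b + 6)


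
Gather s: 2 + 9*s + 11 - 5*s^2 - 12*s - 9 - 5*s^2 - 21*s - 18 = -10*s^2 - 24*s - 14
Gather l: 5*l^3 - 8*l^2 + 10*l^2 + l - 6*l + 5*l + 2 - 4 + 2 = 5*l^3 + 2*l^2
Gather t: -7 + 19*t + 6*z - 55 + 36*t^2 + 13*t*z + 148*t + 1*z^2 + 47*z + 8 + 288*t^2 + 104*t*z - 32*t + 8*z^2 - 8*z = 324*t^2 + t*(117*z + 135) + 9*z^2 + 45*z - 54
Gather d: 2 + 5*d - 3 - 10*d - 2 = -5*d - 3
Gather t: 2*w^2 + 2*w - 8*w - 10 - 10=2*w^2 - 6*w - 20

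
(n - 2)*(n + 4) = n^2 + 2*n - 8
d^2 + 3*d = d*(d + 3)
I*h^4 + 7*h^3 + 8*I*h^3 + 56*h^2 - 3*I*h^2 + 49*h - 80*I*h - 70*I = (h + 7)*(h - 5*I)*(h - 2*I)*(I*h + I)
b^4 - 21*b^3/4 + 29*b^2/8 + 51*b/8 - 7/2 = (b - 4)*(b - 7/4)*(b - 1/2)*(b + 1)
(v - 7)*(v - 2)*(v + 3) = v^3 - 6*v^2 - 13*v + 42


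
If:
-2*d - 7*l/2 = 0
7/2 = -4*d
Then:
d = -7/8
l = 1/2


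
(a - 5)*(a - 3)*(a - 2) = a^3 - 10*a^2 + 31*a - 30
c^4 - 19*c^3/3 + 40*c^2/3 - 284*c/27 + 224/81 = (c - 8/3)*(c - 7/3)*(c - 2/3)^2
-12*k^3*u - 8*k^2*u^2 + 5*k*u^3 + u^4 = u*(-2*k + u)*(k + u)*(6*k + u)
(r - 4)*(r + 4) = r^2 - 16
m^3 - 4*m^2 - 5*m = m*(m - 5)*(m + 1)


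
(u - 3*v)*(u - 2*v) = u^2 - 5*u*v + 6*v^2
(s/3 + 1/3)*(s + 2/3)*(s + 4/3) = s^3/3 + s^2 + 26*s/27 + 8/27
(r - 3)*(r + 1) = r^2 - 2*r - 3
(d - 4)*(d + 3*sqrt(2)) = d^2 - 4*d + 3*sqrt(2)*d - 12*sqrt(2)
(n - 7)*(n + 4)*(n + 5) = n^3 + 2*n^2 - 43*n - 140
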